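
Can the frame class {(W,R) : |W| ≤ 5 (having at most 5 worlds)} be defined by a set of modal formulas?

Modal frame validity is preserved under disjoint unions.
Any modal formula valid on each of 6 disjoint one-world frames is valid on their disjoint union (validity is preserved under disjoint unions). Each one-world frame has |W|=1≤5, but the union has |W|=6.
Hence having at most 5 worlds is not modally definable.

No — not modally definable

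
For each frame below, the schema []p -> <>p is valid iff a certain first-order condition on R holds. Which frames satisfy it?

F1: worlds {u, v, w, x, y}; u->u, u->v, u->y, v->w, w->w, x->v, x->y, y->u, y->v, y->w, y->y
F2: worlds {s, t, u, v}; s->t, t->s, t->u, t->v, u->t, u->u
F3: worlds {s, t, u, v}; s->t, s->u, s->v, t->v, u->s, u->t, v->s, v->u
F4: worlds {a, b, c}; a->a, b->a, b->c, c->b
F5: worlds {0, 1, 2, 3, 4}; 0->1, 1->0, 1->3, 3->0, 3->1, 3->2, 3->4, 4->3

The schema corresponds to seriality: forall x exists y Rxy.
F1: satisfies the condition.
F2: fails — world v has no successor.
F3: satisfies the condition.
F4: satisfies the condition.
F5: fails — world 2 has no successor.
Valid on: F1, F3, F4.

F1, F3, F4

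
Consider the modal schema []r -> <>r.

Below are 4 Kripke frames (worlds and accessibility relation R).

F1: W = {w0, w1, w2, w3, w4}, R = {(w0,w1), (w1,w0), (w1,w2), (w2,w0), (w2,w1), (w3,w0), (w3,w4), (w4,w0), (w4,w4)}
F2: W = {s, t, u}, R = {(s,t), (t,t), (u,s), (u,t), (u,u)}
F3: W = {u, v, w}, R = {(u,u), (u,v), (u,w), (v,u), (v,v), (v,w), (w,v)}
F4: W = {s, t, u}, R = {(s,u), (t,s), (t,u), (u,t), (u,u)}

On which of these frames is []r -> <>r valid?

F1, F2, F3, F4

Frame correspondent (Sahlqvist): forall x exists y Rxy — i.e. seriality.
F1: holds.
F2: holds.
F3: holds.
F4: holds.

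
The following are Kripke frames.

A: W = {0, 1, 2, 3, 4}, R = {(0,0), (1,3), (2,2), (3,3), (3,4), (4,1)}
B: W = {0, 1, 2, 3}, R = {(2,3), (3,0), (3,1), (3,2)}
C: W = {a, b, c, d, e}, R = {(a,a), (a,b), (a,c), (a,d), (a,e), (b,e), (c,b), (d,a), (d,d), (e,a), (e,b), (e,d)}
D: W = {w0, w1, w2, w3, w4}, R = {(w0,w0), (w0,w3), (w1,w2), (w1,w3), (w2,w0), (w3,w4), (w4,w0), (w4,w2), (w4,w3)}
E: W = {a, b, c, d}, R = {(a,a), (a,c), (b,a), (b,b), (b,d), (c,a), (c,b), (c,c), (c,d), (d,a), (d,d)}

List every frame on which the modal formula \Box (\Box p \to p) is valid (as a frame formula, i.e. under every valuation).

E

Frame correspondent (Sahlqvist): \forall x \forall y (Rxy \to Ryy) — i.e. shift-reflexivity.
A: fails — R34 but not R44.
B: fails — R23 but not R33.
C: fails — Reb but not Rbb.
D: fails — Rw1w2 but not Rw2w2.
E: ✓.
Valid on: E.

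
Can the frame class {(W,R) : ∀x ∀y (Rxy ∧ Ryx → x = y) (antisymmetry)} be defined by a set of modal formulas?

Any modally definable frame class is closed under surjective bounded morphisms.
The 8-cycle (worlds 0,1,2,3,4,5,6,7 with 0→1→2→3→4→5→6→7→0) is antisymmetric. Sending even-indexed worlds to • and odd-indexed worlds to ∘ is a surjective bounded morphism onto the two-world frame with •↔∘, which is not antisymmetric.
So no modal formula (or set of formulas) defines exactly the antisymmetric frames.

No — not modally definable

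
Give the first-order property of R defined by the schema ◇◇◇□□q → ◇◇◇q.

∀x ∀y (xR³y → ∃w (yR²w ∧ xR³w))

This is a Sahlqvist (Geach-type) schema ◇^3□^2q → □^0◇^3q.
First-order correspondent: ∀x ∀y (xR³y → ∃w (yR²w ∧ xR³w)).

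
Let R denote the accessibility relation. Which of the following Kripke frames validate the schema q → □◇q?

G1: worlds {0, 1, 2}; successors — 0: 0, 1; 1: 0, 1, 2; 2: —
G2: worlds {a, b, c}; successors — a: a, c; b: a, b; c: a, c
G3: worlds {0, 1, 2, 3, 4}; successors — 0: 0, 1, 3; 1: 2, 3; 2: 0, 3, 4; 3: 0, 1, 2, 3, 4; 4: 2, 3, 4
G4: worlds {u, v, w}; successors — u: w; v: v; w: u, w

G4

The schema corresponds to symmetry: ∀x ∀y (Rxy → Ryx).
G1: fails — R12 but not R21.
G2: fails — Rba but not Rab.
G3: fails — R12 but not R21.
G4: holds.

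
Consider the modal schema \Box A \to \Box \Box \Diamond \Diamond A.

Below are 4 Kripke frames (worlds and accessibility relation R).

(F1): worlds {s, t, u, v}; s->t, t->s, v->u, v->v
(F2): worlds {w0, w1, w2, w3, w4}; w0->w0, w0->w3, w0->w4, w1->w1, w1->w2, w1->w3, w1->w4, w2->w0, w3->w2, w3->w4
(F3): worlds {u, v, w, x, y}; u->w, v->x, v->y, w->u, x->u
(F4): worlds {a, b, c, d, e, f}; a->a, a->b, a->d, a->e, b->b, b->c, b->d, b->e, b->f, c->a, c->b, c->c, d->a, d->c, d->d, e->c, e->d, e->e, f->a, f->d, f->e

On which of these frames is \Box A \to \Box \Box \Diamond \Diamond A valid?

(F4)

This is the axiom for a generalized confluence (Geach) condition; its first-order frame correspondent is \forall x \forall z (x R^2 z \to \exists w (xRw \wedge z R^2 w)).
(F1): fails — sR²s but no w with sRw and sR²w.
(F2): fails — w0R²w4 but no w with w0Rw and w4R²w.
(F3): fails — uR²u but no t with uRt and uR²t.
(F4): holds.
Valid on: (F4).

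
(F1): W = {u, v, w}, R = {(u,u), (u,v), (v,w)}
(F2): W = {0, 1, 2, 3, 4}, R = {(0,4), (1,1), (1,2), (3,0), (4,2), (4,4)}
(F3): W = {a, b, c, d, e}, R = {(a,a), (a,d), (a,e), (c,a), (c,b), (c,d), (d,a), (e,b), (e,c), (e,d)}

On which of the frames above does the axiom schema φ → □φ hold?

none

This is the axiom for a generalized confluence (Geach) condition; its first-order frame correspondent is ∀x ∀z (xRz → ∃w (x = w ∧ z = w)).
(F1): fails — uRv but u ≠ v.
(F2): fails — 0R4 but 0 ≠ 4.
(F3): fails — aRd but a ≠ d.
Valid on no frame.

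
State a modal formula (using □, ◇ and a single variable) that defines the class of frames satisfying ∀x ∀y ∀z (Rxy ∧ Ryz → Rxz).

□ψ → □□ψ

The condition is transitivity. The 4 schema □ψ → □□ψ defines it.
Suppose □ψ→□□ψ is valid. Take Rxy, Ryz and set V(ψ)={w : Rxw}. Then □ψ at x, so □□ψ at x, so □ψ at y, so ψ at z, i.e. Rxz.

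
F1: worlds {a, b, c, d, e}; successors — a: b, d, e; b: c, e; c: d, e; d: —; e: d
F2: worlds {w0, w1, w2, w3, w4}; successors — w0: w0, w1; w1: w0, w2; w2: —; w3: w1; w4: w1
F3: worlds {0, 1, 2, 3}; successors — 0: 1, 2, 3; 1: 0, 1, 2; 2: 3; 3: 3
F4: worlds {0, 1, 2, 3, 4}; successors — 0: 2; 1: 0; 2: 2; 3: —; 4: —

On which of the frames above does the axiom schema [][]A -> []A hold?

F3

The schema corresponds to density: forall x forall y (Rxy -> exists z (Rxz & Rzy)).
F1: fails — Rbc but no z with Rbz and Rzc.
F2: fails — Rw1w2 but no z with Rw1z and Rzw2.
F3: ✓.
F4: fails — R10 but no z with R1z and Rz0.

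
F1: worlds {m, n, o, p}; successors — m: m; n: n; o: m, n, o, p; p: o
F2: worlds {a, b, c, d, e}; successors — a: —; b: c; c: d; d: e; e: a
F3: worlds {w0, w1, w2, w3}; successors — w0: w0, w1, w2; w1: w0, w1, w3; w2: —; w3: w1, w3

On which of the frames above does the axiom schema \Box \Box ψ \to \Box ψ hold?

The schema corresponds to density: \forall x \forall y (Rxy \to \exists z (Rxz \wedge Rzy)).
F1: condition met.
F2: fails — Rde but no z with Rdz and Rze.
F3: condition met.

F1, F3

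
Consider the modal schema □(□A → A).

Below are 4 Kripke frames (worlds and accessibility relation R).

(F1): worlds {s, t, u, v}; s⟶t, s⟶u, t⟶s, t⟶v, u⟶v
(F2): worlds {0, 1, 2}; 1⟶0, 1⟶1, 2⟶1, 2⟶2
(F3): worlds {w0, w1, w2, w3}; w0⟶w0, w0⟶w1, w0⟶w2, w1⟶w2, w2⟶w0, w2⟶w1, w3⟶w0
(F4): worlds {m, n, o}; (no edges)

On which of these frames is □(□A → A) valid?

(F4)

This is the axiom for shift-reflexivity; its first-order frame correspondent is ∀x ∀y (Rxy → Ryy).
(F1): fails — Ruv but not Rvv.
(F2): fails — R10 but not R00.
(F3): fails — Rw1w2 but not Rw2w2.
(F4): holds.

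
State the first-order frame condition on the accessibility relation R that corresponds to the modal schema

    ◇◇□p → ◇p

This is a Sahlqvist (Geach-type) schema ◇^2□^1p → □^0◇^1p.
Minimal-valuation argument: fix x; take any y with xR^2y and any z with xR^0z. Set V(p) to the set of worlds R-reachable from y in exactly 1 step. Then □^1p holds at y, so the antecedent holds at x; validity forces ◇^1p at z, giving a w with zR^1w and yR^1w.
First-order correspondent: ∀x ∀y (xR²y → ∃w (yRw ∧ xRw)).

∀x ∀y (xR²y → ∃w (yRw ∧ xRw))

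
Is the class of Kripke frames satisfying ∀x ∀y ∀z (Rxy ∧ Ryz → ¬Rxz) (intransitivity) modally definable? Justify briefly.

No — not modally definable

Any modally definable frame class is closed under surjective bounded morphisms.
The 7-cycle (worlds a,b,c,d,e,f,g with a→b→c→d→e→f→g→a) is intransitive. Mapping every world to a single reflexive point • is a surjective bounded morphism; the reflexive point is not intransitive (R••∧R•• but R••).
So the class is not modally definable.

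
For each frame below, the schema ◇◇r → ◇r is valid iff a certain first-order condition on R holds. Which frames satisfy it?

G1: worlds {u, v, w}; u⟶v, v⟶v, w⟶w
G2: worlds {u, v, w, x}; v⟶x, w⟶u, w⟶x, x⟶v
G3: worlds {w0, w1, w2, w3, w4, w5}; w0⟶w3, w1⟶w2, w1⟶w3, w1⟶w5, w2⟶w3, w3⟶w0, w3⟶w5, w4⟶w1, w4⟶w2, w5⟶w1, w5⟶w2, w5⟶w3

This is the axiom for transitivity; its first-order frame correspondent is ∀x ∀y ∀z (Rxy ∧ Ryz → Rxz).
G1: condition met.
G2: fails — Rvx and Rxv but not Rvv.
G3: fails — Rw1w5 and Rw5w1 but not Rw1w1.

G1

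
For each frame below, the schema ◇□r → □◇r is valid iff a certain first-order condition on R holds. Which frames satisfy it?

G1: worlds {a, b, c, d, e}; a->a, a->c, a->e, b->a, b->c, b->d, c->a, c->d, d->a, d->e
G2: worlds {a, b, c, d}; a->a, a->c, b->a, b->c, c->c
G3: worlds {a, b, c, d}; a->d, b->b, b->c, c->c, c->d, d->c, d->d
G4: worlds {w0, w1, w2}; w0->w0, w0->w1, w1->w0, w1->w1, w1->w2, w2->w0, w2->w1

G2, G3, G4

Frame correspondent (Sahlqvist): ∀x ∀y ∀z (Rxy ∧ Rxz → ∃w (Ryw ∧ Rzw)) — i.e. convergence.
G1: fails — Rae and Rae but e and e have no common successor.
G2: satisfies the condition.
G3: satisfies the condition.
G4: satisfies the condition.
Valid on: G2, G3, G4.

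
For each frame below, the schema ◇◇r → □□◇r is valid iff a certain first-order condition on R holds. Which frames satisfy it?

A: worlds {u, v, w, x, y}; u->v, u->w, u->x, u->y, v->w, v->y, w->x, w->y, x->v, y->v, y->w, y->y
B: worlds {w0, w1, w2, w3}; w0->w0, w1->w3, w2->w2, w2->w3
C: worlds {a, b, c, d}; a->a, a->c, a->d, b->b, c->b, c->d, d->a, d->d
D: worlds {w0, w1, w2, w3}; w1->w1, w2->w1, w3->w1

D

The schema corresponds to a generalized confluence (Geach) condition: ∀x ∀y ∀z ((xR²y ∧ xR²z) → ∃w (y = w ∧ zRw)).
A: fails — uR²v, uR²v but no t with v=t and vRt.
B: fails — w2R²w2, w2R²w3 but no w with w2=w and w3Rw.
C: fails — aR²a, aR²b but no w with a=w and bRw.
D: ✓.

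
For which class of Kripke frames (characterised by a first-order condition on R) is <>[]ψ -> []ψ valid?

Replacing ψ by ¬ψ and contraposing gives the equivalent schema ◇ψ → □◇ψ.
Suppose ◇ψ→□◇ψ is valid. Take Rxy, Rxz and set V(ψ)={y}. Then ◇ψ at x, so □◇ψ at x, so ◇ψ at z, so some w with Rzw has ψ; w=y, i.e. Rzy. By symmetry of the argument, Ryz.

the Euclidean property: forall x forall y forall z (Rxy & Rxz -> Ryz)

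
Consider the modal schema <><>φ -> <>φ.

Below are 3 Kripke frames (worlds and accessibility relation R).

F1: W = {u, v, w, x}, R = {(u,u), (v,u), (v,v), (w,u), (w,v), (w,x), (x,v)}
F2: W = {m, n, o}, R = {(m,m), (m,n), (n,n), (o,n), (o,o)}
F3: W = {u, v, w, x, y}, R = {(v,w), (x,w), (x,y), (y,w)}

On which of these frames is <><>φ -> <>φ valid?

Frame correspondent (Sahlqvist): forall x forall y forall z (Rxy & Ryz -> Rxz) — i.e. transitivity.
F1: fails — Rxv and Rvu but not Rxu.
F2: holds.
F3: holds.
Valid on: F2, F3.

F2, F3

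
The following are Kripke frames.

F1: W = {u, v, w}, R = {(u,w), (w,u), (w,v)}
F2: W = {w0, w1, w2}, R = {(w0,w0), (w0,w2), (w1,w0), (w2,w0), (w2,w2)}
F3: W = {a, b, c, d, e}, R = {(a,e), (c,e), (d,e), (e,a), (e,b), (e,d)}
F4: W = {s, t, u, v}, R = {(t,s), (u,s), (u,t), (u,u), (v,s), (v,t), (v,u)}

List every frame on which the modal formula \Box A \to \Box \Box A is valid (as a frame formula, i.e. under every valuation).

Frame correspondent (Sahlqvist): \forall x \forall y \forall z (Rxy \wedge Ryz \to Rxz) — i.e. transitivity.
F1: fails — Rwu and Ruw but not Rww.
F2: fails — Rw1w0 and Rw0w2 but not Rw1w2.
F3: fails — Rea and Rae but not Ree.
F4: holds.

F4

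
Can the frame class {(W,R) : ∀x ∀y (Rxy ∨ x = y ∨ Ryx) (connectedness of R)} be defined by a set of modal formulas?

Modal frame validity is preserved under disjoint unions.
Take 2 disjoint single-world reflexive frames: each is trivially connected, but their disjoint union has 2 worlds with no edge between distinct components, so it is not connected.
So the class is not modally definable.

Not modally definable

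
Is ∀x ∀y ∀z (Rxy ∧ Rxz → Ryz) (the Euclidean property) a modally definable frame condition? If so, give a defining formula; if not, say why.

Definable; ◇r → □◇r defines it

This is a Sahlqvist condition; the 5 axiom ◇r → □◇r defines it.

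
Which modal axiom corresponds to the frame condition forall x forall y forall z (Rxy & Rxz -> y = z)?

◇r → □r

This is partial functionality; the standard corresponding axiom is CD: ◇r → □r.
Suppose ◇r→□r is valid. Take Rxy, Rxz and set V(r)={y}. Then ◇r at x, so □r at x, so r at z, i.e. z=y.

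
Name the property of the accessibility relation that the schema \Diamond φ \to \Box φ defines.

Partial functionality

This schema is the CD axiom.
Its frame correspondent is partial functionality — \forall x \forall y \forall z (Rxy \wedge Rxz \to y = z).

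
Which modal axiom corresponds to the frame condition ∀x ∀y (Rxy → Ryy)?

This is shift-reflexivity; the standard corresponding axiom is T□: □(□s → s).
Suppose □(□s→s) is valid. Take Rxy and set V(s)={w : Ryw}. Then at y, □s holds; since □(□s→s) at x, □s→s at y, so s at y, i.e. Ryy.

□(□s → s)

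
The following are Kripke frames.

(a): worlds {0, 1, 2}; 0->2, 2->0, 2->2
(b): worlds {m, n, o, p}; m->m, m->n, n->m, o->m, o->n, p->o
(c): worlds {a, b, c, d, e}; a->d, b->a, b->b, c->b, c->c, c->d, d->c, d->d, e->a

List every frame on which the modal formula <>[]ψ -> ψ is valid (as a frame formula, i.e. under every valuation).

(a)

The schema corresponds to symmetry: forall x forall y (Rxy -> Ryx).
(a): ✓.
(b): fails — Rom but not Rmo.
(c): fails — Rea but not Rae.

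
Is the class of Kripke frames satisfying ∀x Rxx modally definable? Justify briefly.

The condition is reflexivity. A defining modal formula is □r → r.

Yes — defined by □r → r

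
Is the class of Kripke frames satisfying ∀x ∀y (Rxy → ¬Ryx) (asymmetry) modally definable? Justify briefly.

Not definable by any modal formula

Any modally definable frame class is closed under surjective bounded morphisms.
The 4-cycle (worlds a,b,c,d with a→b→c→d→a) is asymmetric. Mapping every world to a single reflexive point • is a surjective bounded morphism, and the reflexive point is not asymmetric (R•• but asymmetry requires ¬R••).
Hence asymmetry is not modally definable.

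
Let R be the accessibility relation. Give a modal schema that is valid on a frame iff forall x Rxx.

□p → p

A defining formula is □p → p (the T axiom).
Suppose □p→p is valid. At any x set V(p)={w : Rxw}. Then □p holds at x, so p holds at x, i.e. Rxx.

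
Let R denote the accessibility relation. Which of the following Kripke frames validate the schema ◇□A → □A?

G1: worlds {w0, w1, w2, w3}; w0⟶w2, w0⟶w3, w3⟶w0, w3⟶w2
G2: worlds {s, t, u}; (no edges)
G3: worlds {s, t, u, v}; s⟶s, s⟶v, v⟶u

G2

The schema corresponds to the Euclidean property: ∀x ∀y ∀z (Rxy ∧ Rxz → Ryz).
G1: fails — Rw0w2 and Rw0w2 but not Rw2w2.
G2: ✓.
G3: fails — Rsv and Rss but not Rvs.
Valid on: G2.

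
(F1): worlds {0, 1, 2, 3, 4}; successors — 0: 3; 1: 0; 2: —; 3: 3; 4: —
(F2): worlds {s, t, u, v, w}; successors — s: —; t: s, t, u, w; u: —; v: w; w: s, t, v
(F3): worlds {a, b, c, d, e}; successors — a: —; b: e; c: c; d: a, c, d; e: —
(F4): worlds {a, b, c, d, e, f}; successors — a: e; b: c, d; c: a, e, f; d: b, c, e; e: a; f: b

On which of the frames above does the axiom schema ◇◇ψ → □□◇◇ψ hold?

This is the axiom for a generalized confluence (Geach) condition; its first-order frame correspondent is ∀x ∀y ∀z ((xR²y ∧ xR²z) → ∃w (y = w ∧ zR²w)).
(F1): ✓.
(F2): fails — tR²s, tR²s but no w* with s=w* and sR²w*.
(F3): fails — dR²a, dR²a but no w with a=w and aR²w.
(F4): fails — bR²a, bR²e but no w with a=w and eR²w.

(F1)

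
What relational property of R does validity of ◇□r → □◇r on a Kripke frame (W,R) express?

Suppose ◇□r→□◇r is valid. Take Rxy, Rxz and set V(r)={w : Ryw}. Then □r at y so ◇□r at x, so □◇r at x, so ◇r at z, giving w with Rzw and Ryw.
The converse is a direct semantic check.
So the correspondent is convergence.

convergence: ∀x ∀y ∀z (Rxy ∧ Rxz → ∃w (Ryw ∧ Rzw))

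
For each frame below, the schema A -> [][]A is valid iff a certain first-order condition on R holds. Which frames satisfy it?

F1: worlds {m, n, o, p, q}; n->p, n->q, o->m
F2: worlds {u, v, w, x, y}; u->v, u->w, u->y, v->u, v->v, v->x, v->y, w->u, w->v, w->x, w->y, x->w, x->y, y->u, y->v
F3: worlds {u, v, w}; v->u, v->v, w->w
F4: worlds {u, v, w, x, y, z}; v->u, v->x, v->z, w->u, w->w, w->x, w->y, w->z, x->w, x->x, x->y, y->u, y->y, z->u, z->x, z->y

F1

Frame correspondent (Sahlqvist): forall x forall z (x R^2 z -> exists w (x = w & z = w)) — i.e. a generalized confluence (Geach) condition.
F1: condition met.
F2: fails — uR²v but u ≠ v.
F3: fails — vR²u but v ≠ u.
F4: fails — vR²u but v ≠ u.
Valid on: F1.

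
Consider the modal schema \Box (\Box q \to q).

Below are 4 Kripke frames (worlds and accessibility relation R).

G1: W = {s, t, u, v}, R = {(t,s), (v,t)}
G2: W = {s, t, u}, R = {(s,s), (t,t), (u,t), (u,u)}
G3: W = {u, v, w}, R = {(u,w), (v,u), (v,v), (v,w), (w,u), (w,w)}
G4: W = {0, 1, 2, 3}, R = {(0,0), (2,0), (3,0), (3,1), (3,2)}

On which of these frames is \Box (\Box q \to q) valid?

G2

The schema corresponds to shift-reflexivity: \forall x \forall y (Rxy \to Ryy).
G1: fails — Rvt but not Rtt.
G2: holds.
G3: fails — Rwu but not Ruu.
G4: fails — R32 but not R22.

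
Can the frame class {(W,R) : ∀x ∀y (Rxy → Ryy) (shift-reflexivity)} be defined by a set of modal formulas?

The condition is shift-reflexivity. A defining modal formula is □(□q → q).

Yes — defined by □(□q → q)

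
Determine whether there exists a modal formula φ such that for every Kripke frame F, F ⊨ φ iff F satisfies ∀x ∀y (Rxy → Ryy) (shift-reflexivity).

Definable; □(□q → q) defines it

This is a Sahlqvist condition; the T□ axiom □(□q → q) defines it.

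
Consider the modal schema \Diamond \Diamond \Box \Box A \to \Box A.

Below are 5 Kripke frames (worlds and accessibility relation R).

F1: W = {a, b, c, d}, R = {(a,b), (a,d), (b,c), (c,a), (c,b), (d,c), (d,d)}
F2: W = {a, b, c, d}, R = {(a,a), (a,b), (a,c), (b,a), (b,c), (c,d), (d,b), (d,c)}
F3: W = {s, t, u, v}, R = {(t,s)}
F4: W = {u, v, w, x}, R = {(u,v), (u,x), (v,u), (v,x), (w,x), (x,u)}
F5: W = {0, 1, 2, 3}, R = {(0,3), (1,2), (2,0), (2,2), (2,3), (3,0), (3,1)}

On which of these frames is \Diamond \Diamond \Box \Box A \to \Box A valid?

Frame correspondent (Sahlqvist): \forall x \forall y \forall z ((x R^2 y \wedge xRz) \to \exists w (y R^2 w \wedge z = w)) — i.e. a generalized confluence (Geach) condition.
F1: fails — bR²b, bRc but no w with bR²w and c=w.
F2: fails — aR²c, aRa but no w with cR²w and a=w.
F3: condition met.
F4: fails — uR²u, uRv but no t with uR²t and v=t.
F5: fails — 0R²0, 0R3 but no w with 0R²w and 3=w.
Valid on: F3.

F3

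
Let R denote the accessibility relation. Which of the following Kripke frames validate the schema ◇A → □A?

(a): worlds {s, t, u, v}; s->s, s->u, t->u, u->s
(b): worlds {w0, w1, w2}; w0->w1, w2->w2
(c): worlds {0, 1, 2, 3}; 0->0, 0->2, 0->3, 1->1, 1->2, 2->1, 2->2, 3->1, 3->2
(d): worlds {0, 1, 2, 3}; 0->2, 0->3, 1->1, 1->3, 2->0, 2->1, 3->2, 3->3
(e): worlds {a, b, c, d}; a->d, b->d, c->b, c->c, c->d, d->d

This is the axiom for partial functionality; its first-order frame correspondent is ∀x ∀y ∀z (Rxy ∧ Rxz → y = z).
(a): fails — s sees both s and u.
(b): holds.
(c): fails — 0 sees both 0 and 2.
(d): fails — 0 sees both 2 and 3.
(e): fails — c sees both b and c.

(b)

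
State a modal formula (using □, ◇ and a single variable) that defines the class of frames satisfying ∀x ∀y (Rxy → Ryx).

A defining formula is q → □◇q (the B axiom).

q → □◇q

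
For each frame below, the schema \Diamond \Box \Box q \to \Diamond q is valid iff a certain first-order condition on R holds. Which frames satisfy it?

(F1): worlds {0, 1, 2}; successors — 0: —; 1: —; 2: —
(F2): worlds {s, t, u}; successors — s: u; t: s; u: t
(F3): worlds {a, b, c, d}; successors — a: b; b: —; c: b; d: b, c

(F1)

This is the axiom for a generalized confluence (Geach) condition; its first-order frame correspondent is \forall x \forall y (xRy \to \exists w (y R^2 w \wedge xRw)).
(F1): holds.
(F2): fails — sRu but no w with uR²w and sRw.
(F3): fails — aRb but no w with bR²w and aRw.
Valid on: (F1).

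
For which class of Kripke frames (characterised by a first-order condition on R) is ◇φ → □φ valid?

partial functionality: ∀x ∀y ∀z (Rxy ∧ Rxz → y = z)

This is the CD axiom.
Its frame correspondent is partial functionality — ∀x ∀y ∀z (Rxy ∧ Rxz → y = z).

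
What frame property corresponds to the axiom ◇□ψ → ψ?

This is frame-equivalent to ψ → □◇ψ (substitute ¬ψ for ψ and contrapose).
Suppose ψ→□◇ψ is valid. Take Rxy and set V(ψ)={x}. Then ψ at x, so □◇ψ at x, so ◇ψ at y, so some z with Ryz has ψ; z=x, i.e. Ryx.
Conversely, on a frame with symmetry the schema holds at every world under every valuation.
So the correspondent is symmetry.

symmetry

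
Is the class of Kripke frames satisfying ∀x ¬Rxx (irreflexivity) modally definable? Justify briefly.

Any modally definable frame class is closed under surjective bounded morphisms.
The 5-cycle (worlds 0,1,2,3,4 with 0→1→2→3→4→0) is irreflexive, and the map sending every world to a single reflexive point • is a surjective bounded morphism (forth: every edge maps to (•,•); back: every world has a successor). So any modal formula valid on the 5-cycle is also valid on the reflexive point, which is not irreflexive.
Hence irreflexivity is not modally definable.

Not modally definable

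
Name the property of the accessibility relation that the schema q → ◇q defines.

Reflexivity

Replacing q by ¬q and contraposing gives the equivalent schema □q → q.
Suppose □q→q is valid. At any x set V(q)={w : Rxw}. Then □q holds at x, so q holds at x, i.e. Rxx.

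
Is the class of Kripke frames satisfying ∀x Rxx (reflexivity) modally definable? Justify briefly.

Yes — defined by □p → p

This is a Sahlqvist condition; the T axiom □p → p defines it.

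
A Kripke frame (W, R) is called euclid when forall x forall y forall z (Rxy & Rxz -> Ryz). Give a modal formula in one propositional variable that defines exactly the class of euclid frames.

◇s → □◇s

The condition is the Euclidean property. The 5 schema ◇s → □◇s defines it.
Suppose ◇s→□◇s is valid. Take Rxy, Rxz and set V(s)={y}. Then ◇s at x, so □◇s at x, so ◇s at z, so some w with Rzw has s; w=y, i.e. Rzy. By symmetry of the argument, Ryz.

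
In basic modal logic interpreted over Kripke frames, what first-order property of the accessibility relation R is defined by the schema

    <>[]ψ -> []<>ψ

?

Convergence

This is the .2 axiom.
Its frame correspondent is convergence — forall x forall y forall z (Rxy & Rxz -> exists w (Ryw & Rzw)).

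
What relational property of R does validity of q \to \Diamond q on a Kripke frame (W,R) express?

reflexivity

This is frame-equivalent to □q → q (substitute ¬q for q and contrapose).
Suppose □q→q is valid. At any x set V(q)={w : Rxw}. Then □q holds at x, so q holds at x, i.e. Rxx.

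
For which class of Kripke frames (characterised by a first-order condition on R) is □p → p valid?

reflexivity

Suppose □p→p is valid. At any x set V(p)={w : Rxw}. Then □p holds at x, so p holds at x, i.e. Rxx.
Conversely, on a frame with reflexivity the schema holds at every world under every valuation.
So the correspondent is reflexivity.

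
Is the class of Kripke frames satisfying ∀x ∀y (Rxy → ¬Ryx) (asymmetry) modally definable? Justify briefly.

Not definable by any modal formula

If a class were modally definable it would be closed under surjective bounded morphisms (Goldblatt–Thomason).
The 4-cycle (worlds a,b,c,d with a→b→c→d→a) is asymmetric. Mapping every world to a single reflexive point • is a surjective bounded morphism, and the reflexive point is not asymmetric (R•• but asymmetry requires ¬R••).
So no modal formula (or set of formulas) defines exactly the asymmetric frames.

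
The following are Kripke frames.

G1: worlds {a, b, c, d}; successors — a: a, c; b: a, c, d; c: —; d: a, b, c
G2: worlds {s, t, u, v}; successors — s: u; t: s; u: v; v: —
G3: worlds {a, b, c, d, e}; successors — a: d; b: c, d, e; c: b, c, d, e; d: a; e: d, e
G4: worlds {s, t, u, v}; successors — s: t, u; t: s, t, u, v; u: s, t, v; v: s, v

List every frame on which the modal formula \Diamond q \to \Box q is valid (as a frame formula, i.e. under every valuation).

This is the axiom for partial functionality; its first-order frame correspondent is \forall x \forall y \forall z (Rxy \wedge Rxz \to y = z).
G1: fails — a sees both a and c.
G2: ✓.
G3: fails — b sees both c and d.
G4: fails — s sees both t and u.
Valid on: G2.

G2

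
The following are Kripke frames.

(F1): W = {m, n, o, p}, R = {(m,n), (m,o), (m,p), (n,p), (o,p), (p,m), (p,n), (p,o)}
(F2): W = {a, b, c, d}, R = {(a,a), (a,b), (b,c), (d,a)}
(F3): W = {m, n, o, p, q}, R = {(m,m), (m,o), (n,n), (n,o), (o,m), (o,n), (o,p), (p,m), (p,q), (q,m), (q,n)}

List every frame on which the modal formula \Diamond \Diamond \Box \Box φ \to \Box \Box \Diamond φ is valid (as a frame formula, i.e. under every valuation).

(F3)

Frame correspondent (Sahlqvist): \forall x \forall y \forall z ((x R^2 y \wedge x R^2 z) \to \exists w (y R^2 w \wedge zRw)) — i.e. a generalized confluence (Geach) condition.
(F1): fails — mR²n, mR²n but no w with nR²w and nRw.
(F2): fails — aR²a, aR²c but no w with aR²w and cRw.
(F3): condition met.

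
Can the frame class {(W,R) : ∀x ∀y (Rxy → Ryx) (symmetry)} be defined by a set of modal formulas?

Yes, by r → □◇r

The condition is symmetry. A defining modal formula is r → □◇r.
Suppose r→□◇r is valid. Take Rxy and set V(r)={x}. Then r at x, so □◇r at x, so ◇r at y, so some z with Ryz has r; z=x, i.e. Ryx.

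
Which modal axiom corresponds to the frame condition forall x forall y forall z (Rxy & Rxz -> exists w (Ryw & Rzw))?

This is convergence; the standard corresponding axiom is .2: ◇□p → □◇p.

◇□p → □◇p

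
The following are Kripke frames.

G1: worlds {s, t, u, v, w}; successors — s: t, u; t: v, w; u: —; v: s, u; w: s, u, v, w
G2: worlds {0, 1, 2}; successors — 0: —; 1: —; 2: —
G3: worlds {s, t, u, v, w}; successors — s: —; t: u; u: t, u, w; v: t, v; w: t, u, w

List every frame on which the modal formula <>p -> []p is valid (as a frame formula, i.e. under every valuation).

The schema corresponds to partial functionality: forall x forall y forall z (Rxy & Rxz -> y = z).
G1: fails — s sees both t and u.
G2: condition met.
G3: fails — u sees both t and u.

G2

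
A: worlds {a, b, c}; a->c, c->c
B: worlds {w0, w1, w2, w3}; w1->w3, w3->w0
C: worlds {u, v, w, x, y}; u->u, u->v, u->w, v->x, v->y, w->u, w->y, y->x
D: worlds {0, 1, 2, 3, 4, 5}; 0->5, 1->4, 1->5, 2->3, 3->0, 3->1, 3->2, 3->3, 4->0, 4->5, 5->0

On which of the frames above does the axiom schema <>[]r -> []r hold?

A

This is the axiom for a generalized confluence (Geach) condition; its first-order frame correspondent is forall x forall y forall z ((xRy & xRz) -> exists w (yRw & z = w)).
A: condition met.
B: fails — w1Rw3, w1Rw3 but no w with w3Rw and w3=w.
C: fails — uRv, uRu but no t with vRt and u=t.
D: fails — 0R5, 0R5 but no w with 5Rw and 5=w.
Valid on: A.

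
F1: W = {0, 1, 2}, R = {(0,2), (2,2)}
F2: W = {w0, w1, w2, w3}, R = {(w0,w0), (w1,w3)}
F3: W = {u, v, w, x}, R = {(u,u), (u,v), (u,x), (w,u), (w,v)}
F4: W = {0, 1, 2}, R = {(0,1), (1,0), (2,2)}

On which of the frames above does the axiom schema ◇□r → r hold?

F4

Frame correspondent (Sahlqvist): ∀x ∀y (Rxy → Ryx) — i.e. symmetry.
F1: fails — R02 but not R20.
F2: fails — Rw1w3 but not Rw3w1.
F3: fails — Ruv but not Rvu.
F4: holds.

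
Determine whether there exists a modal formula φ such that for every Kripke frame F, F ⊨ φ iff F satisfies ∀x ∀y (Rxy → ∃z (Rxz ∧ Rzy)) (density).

The condition is density. A defining modal formula is □□p → □p.
Suppose □□p→□p is valid. Take Rxy and set V(p)={w : xR²w}. Then □□p at x, so □p at x, so p at y, i.e. ∃z(Rxz∧Rzy).

Yes, by □□p → □p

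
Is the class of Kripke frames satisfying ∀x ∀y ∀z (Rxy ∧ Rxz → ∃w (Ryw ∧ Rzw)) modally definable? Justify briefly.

The condition is convergence. A defining modal formula is ◇□q → □◇q.

Definable; ◇□q → □◇q defines it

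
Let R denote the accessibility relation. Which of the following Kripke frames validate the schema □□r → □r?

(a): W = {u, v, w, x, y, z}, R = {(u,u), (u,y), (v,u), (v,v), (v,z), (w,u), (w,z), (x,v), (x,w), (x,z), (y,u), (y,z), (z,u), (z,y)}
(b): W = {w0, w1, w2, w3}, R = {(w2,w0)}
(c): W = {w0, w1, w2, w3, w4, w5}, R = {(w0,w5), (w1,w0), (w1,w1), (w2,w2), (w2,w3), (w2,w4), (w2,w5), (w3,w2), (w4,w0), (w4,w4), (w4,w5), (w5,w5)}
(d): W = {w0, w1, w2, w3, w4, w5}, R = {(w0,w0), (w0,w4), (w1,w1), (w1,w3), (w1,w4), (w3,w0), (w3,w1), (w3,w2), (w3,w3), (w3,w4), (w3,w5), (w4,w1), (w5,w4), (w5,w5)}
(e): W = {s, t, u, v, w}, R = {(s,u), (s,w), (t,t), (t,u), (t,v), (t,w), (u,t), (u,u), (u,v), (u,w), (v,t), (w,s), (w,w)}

The schema corresponds to density: ∀x ∀y (Rxy → ∃z (Rxz ∧ Rzy)).
(a): fails — Rxw but no t with Rxt and Rtw.
(b): fails — Rw2w0 but no z with Rw2z and Rzw0.
(c): ✓.
(d): ✓.
(e): ✓.
Valid on: (c), (d), (e).

(c), (d), (e)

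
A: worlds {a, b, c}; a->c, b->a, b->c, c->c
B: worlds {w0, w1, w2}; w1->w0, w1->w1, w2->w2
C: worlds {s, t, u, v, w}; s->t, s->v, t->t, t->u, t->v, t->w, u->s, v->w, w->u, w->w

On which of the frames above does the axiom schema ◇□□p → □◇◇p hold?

Frame correspondent (Sahlqvist): ∀x ∀y ∀z ((xRy ∧ xRz) → ∃w (yR²w ∧ zR²w)) — i.e. a generalized confluence (Geach) condition.
A: satisfies the condition.
B: fails — w1Rw0, w1Rw0 but no w with w0R²w and w0R²w.
C: fails — tRu, tRv but no w* with uR²w* and vR²w*.

A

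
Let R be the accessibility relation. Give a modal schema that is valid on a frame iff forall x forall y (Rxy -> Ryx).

p → □◇p

The condition is symmetry. The B schema p → □◇p defines it.
Suppose p→□◇p is valid. Take Rxy and set V(p)={x}. Then p at x, so □◇p at x, so ◇p at y, so some z with Ryz has p; z=x, i.e. Ryx.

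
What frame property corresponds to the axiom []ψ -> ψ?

Suppose □ψ→ψ is valid. At any x set V(ψ)={w : Rxw}. Then □ψ holds at x, so ψ holds at x, i.e. Rxx.

reflexivity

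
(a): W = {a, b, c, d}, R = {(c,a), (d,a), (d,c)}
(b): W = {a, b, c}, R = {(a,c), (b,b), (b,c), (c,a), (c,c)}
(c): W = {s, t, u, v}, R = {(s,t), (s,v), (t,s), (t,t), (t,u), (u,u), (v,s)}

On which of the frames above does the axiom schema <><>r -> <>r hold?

(a)

This is the axiom for transitivity; its first-order frame correspondent is forall x forall y forall z (Rxy & Ryz -> Rxz).
(a): condition met.
(b): fails — Rbc and Rca but not Rba.
(c): fails — Rts and Rsv but not Rtv.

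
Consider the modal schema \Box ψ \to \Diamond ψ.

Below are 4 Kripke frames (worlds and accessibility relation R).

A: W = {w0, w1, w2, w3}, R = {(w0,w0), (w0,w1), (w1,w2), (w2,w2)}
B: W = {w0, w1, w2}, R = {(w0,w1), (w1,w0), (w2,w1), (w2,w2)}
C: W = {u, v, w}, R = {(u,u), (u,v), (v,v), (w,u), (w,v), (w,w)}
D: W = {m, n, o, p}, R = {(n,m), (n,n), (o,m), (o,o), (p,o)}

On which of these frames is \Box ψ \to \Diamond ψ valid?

The schema corresponds to seriality: \forall x \exists y Rxy.
A: fails — world w3 has no successor.
B: satisfies the condition.
C: satisfies the condition.
D: fails — world m has no successor.

B, C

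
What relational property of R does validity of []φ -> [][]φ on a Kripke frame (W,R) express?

Suppose □φ→□□φ is valid. Take Rxy, Ryz and set V(φ)={w : Rxw}. Then □φ at x, so □□φ at x, so □φ at y, so φ at z, i.e. Rxz.

transitivity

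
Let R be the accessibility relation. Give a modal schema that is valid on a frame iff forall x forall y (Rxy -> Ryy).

This is shift-reflexivity; the standard corresponding axiom is T□: □(□ψ → ψ).

□(□ψ → ψ)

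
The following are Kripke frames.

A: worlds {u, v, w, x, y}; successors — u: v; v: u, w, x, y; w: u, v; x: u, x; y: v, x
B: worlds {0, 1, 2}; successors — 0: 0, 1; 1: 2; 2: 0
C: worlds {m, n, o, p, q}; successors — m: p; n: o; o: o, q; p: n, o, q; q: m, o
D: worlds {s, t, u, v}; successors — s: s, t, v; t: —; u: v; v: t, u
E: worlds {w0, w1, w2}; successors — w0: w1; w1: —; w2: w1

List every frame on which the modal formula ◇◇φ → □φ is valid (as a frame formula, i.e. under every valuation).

E

This is the axiom for a generalized confluence (Geach) condition; its first-order frame correspondent is ∀x ∀y ∀z ((xR²y ∧ xRz) → ∃w (y = w ∧ z = w)).
A: fails — uR²u, uRv but u ≠ v.
B: fails — 0R²0, 0R1 but 0 ≠ 1.
C: fails — mR²n, mRp but n ≠ p.
D: fails — sR²s, sRt but s ≠ t.
E: ✓.
Valid on: E.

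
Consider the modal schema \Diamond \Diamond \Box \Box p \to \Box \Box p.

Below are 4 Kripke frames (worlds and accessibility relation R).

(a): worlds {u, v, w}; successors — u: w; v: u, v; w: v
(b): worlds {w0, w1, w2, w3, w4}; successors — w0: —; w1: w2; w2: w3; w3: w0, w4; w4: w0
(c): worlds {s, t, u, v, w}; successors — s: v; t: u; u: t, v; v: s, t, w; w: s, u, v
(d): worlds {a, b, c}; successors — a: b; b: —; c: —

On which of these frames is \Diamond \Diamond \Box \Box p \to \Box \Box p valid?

The schema corresponds to a generalized confluence (Geach) condition: \forall x \forall y \forall z ((x R^2 y \wedge x R^2 z) \to \exists w (y R^2 w \wedge z = w)).
(a): fails — vR²u, vR²u but no t with uR²t and u=t.
(b): fails — w1R²w3, w1R²w3 but no w with w3R²w and w3=w.
(c): fails — sR²t, sR²s but no w* with tR²w* and s=w*.
(d): satisfies the condition.
Valid on: (d).

(d)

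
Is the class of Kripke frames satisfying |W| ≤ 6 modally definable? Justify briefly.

If a class were modally definable it would be closed under disjoint unions (Goldblatt–Thomason).
Any modal formula valid on each of 7 disjoint one-world frames is valid on their disjoint union (validity is preserved under disjoint unions). Each one-world frame has |W|=1≤6, but the union has |W|=7.
Hence having at most 6 worlds is not modally definable.

Not modally definable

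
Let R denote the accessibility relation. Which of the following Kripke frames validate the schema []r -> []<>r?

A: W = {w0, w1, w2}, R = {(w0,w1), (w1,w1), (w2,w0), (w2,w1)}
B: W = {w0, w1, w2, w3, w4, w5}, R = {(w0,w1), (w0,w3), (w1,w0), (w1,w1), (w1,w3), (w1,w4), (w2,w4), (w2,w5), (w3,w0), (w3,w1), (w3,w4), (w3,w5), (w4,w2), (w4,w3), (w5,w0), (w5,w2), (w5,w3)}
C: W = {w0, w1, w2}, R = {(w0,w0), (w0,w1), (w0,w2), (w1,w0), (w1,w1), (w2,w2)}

A, C

Frame correspondent (Sahlqvist): forall x forall z (xRz -> exists w (xRw & zRw)) — i.e. a generalized confluence (Geach) condition.
A: condition met.
B: fails — w2Rw4 but no w with w2Rw and w4Rw.
C: condition met.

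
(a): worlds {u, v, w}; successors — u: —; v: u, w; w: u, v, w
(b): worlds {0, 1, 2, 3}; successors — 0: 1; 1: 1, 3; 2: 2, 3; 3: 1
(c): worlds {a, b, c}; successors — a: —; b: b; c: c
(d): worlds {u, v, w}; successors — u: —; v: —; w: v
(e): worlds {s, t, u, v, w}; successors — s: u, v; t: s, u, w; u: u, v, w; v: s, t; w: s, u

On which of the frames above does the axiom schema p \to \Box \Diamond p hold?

(c)

This is the axiom for symmetry; its first-order frame correspondent is \forall x \forall y (Rxy \to Ryx).
(a): fails — Rwu but not Ruw.
(b): fails — R01 but not R10.
(c): holds.
(d): fails — Rwv but not Rvw.
(e): fails — Ruv but not Rvu.
Valid on: (c).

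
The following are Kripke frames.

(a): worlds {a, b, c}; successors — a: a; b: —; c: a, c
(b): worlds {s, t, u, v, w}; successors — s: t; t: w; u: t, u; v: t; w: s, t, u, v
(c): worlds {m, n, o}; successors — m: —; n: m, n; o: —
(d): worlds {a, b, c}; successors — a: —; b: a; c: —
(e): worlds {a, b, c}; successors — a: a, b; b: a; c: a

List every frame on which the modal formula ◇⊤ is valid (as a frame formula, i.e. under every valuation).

(b), (e)

Frame correspondent (Sahlqvist): ∀x ∃y Rxy — i.e. seriality.
(a): fails — world b has no successor.
(b): ✓.
(c): fails — world m has no successor.
(d): fails — world a has no successor.
(e): ✓.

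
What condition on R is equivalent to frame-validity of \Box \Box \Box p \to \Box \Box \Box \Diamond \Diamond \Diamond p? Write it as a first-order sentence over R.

\forall x \forall z (x R^3 z \to \exists w (x R^3 w \wedge z R^3 w))

This is a Sahlqvist (Geach-type) schema ◇^0□^3p → □^3◇^3p.
Minimal-valuation argument: fix x; take any y with xR^0y and any z with xR^3z. Set V(p) to the set of worlds R-reachable from y in exactly 3 steps. Then □^3p holds at y, so the antecedent holds at x; validity forces ◇^3p at z, giving a w with zR^3w and yR^3w.
First-order correspondent: \forall x \forall z (x R^3 z \to \exists w (x R^3 w \wedge z R^3 w)).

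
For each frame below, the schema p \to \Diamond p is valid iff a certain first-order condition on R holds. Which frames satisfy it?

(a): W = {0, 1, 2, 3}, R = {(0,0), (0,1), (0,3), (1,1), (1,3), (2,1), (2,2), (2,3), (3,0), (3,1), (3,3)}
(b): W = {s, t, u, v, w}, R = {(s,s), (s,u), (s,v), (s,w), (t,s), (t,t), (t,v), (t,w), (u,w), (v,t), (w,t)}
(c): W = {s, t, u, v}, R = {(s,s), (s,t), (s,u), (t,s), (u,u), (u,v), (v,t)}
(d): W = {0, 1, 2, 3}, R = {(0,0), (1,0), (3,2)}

Frame correspondent (Sahlqvist): \forall x Rxx — i.e. reflexivity.
(a): holds.
(b): fails — world u does not see itself.
(c): fails — world t does not see itself.
(d): fails — world 1 does not see itself.

(a)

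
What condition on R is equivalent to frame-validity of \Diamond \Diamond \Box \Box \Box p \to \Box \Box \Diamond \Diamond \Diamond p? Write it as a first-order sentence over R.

\forall x \forall y \forall z ((x R^2 y \wedge x R^2 z) \to \exists w (y R^3 w \wedge z R^3 w))

This is a Sahlqvist (Geach-type) schema ◇^2□^3p → □^2◇^3p.
Minimal-valuation argument: fix x; take any y with xR^2y and any z with xR^2z. Set V(p) to the set of worlds R-reachable from y in exactly 3 steps. Then □^3p holds at y, so the antecedent holds at x; validity forces ◇^3p at z, giving a w with zR^3w and yR^3w.
First-order correspondent: \forall x \forall y \forall z ((x R^2 y \wedge x R^2 z) \to \exists w (y R^3 w \wedge z R^3 w)).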